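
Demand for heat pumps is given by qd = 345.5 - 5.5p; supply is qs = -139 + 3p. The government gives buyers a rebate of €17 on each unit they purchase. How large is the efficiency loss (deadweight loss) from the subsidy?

Deadweight loss = €280.5

Pre-subsidy: 345.5 - 5.5p = -139 + 3p gives p* = 57, q* = 32.
With the rebate, buyers effectively pay pb = ps − 17, where ps is the price sellers receive.
Demand in terms of ps becomes qd = 345.5 − 5.5(ps − 17) = 439 - 5.5ps. Setting this equal to supply: 439 - 5.5ps = -139 + 3ps, so ps = 68.
Buyers pay pb = 68 − 17 = 51; q' = -139 + 3·68 = 65.
The subsidy expands output by 65 − 32 = 33 past the efficient level; on those units the gap between marginal cost and willingness to pay runs from 0 up to 17.
DWL = ½ × 17 × 33 = 280.5.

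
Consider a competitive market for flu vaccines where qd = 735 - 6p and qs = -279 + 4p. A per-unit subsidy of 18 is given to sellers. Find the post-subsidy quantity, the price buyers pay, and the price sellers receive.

Pre-subsidy: 735 - 6p = -279 + 4p gives p* = 101.4, q* = 126.6.
With the subsidy, sellers receive ps = pb + 18 for each unit, where pb is the price buyers pay.
Supply in terms of pb becomes qs = -279 + 4(pb + 18) = -207 + 4pb. Setting this equal to demand: 735 - 6pb = -207 + 4pb, so pb = 94.2.
Sellers receive ps = 94.2 + 18 = 112.2; q' = 735 − 6·94.2 = 169.8.

q' = 169.8; buyers pay 94.2; sellers receive 112.2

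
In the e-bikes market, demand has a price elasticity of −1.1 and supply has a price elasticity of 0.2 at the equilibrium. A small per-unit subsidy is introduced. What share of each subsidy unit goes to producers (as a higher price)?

For a small subsidy around the equilibrium, the benefit split depends on the relative slopes, which at a point are proportional to the elasticities.
Buyer share = εs/(εs + |εd|) = 0.2/(0.2 + 1.1) = 2/13; seller share = |εd|/(εs + |εd|) = 11/13.
So producers capture 11/13 of the subsidy.

Producer share = 11/13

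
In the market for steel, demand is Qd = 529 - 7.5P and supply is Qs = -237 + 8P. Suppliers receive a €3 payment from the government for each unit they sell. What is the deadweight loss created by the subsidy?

Pre-subsidy: 529 - 7.5P = -237 + 8P gives P* = 1532/31, Q* = 4909/31.
With the subsidy, sellers receive Ps = Pb + 3 for each unit, where Pb is the price buyers pay.
Supply in terms of Pb becomes Qs = -237 + 8(Pb + 3) = -213 + 8Pb. Setting this equal to demand: 529 - 7.5Pb = -213 + 8Pb, so Pb = 1484/31.
Sellers receive Ps = 1484/31 + 3 = 1577/31; Q' = 529 − 7.5·(1484/31) = 5269/31.
The subsidy expands output by 5269/31 − 4909/31 = 360/31 past the efficient level; on those units the gap between marginal cost and willingness to pay runs from 0 up to 3.
DWL = ½ × 3 × 360/31 = 540/31.

Deadweight loss = 540/31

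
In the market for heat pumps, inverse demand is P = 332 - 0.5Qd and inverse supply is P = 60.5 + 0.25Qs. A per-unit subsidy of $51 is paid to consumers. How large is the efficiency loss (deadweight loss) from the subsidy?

Deadweight loss = $1734

Pre-subsidy: 332 - 0.5Q = 60.5 + 0.25Q gives Q* = 362 and P* = 151.
With the rebate, buyers effectively pay Pb = Ps − 51, where Ps is the price sellers receive.
On the curves, Pb = 332 - 0.5Q and Ps = 60.5 + 0.25Q; the wedge Ps − Pb = 51 gives 60.5 + 0.25Q − (332 - 0.5Q) = 51, so Q' = 430.
Then Pb = 332 − 0.5·430 = 117 and Ps = 60.5 + 0.25·430 = 168.
The subsidy expands output by 430 − 362 = 68 past the efficient level; on those units the gap between marginal cost and willingness to pay runs from 0 up to 51.
DWL = ½ × 51 × 68 = 1734.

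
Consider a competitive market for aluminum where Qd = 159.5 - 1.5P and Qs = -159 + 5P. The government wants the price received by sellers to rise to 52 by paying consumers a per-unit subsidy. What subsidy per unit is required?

At a seller price of 52, quantity supplied is -159 + 5·52 = 101.
Buyers absorb 101 only when they pay Pb with 159.5 − 1.5·Pb = 101, i.e. Pb = 39.
s = Ps − Pb = 52 − 39 = 13.

Required subsidy s = 13 per unit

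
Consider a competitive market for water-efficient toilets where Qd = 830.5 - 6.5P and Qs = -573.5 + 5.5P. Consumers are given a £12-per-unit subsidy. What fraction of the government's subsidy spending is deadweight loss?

Pre-subsidy: 830.5 - 6.5P = -573.5 + 5.5P gives P* = 117, Q* = 70.
With the rebate, buyers effectively pay Pb = Ps − 12, where Ps is the price sellers receive.
Demand in terms of Ps becomes Qd = 830.5 − 6.5(Ps − 12) = 908.5 - 6.5Ps. Setting this equal to supply: 908.5 - 6.5Ps = -573.5 + 5.5Ps, so Ps = 123.5.
Buyers pay Pb = 123.5 − 12 = 111.5; Q' = -573.5 + 5.5·123.5 = 105.75.
ΔCS = ½(70 + 105.75)(117 − 111.5) = 483.3125; ΔPS = ½(70 + 105.75)(123.5 − 117) = 571.1875.
Government spending = 12 × 105.75 = 1269.
DWL = ½ × 12 × (105.75 − 70) = 214.5; fraction = 214.5 / 1269 = 143/846.

DWL / government spending = 143/846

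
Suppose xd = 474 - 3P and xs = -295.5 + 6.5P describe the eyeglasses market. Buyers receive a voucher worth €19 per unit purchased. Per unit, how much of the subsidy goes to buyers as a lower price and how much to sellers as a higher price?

Pre-subsidy: 474 - 3P = -295.5 + 6.5P gives P* = 81, x* = 231.
With the rebate, buyers effectively pay Pb = Ps − 19, where Ps is the price sellers receive.
Demand in terms of Ps becomes xd = 474 − 3(Ps − 19) = 531 - 3Ps. Setting this equal to supply: 531 - 3Ps = -295.5 + 6.5Ps, so Ps = 87.
Buyers pay Pb = 87 − 19 = 68; x' = -295.5 + 6.5·87 = 270.
Buyers' price falls by P* − Pb = 81 − 68 = 13; sellers' price rises by Ps − P* = 87 − 81 = 6.

Buyers gain €13 per unit; sellers gain €6 per unit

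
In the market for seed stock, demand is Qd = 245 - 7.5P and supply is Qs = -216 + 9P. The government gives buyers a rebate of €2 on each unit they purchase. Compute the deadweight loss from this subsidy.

Pre-subsidy: 245 - 7.5P = -216 + 9P gives P* = 922/33, Q* = 390/11.
With the rebate, buyers effectively pay Pb = Ps − 2, where Ps is the price sellers receive.
Demand in terms of Ps becomes Qd = 245 − 7.5(Ps − 2) = 260 - 7.5Ps. Setting this equal to supply: 260 - 7.5Ps = -216 + 9Ps, so Ps = 952/33.
Buyers pay Pb = 952/33 − 2 = 886/33; Q' = -216 + 9·(952/33) = 480/11.
The subsidy expands output by 480/11 − 390/11 = 90/11 past the efficient level; on those units the gap between marginal cost and willingness to pay runs from 0 up to 2.
DWL = ½ × 2 × 90/11 = 90/11.

Deadweight loss = 90/11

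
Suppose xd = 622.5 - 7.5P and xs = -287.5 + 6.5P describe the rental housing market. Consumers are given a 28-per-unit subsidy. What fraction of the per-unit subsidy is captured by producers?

Pre-subsidy: 622.5 - 7.5P = -287.5 + 6.5P gives P* = 65, x* = 135.
With the rebate, buyers effectively pay Pb = Ps − 28, where Ps is the price sellers receive.
Demand in terms of Ps becomes xd = 622.5 − 7.5(Ps − 28) = 832.5 - 7.5Ps. Setting this equal to supply: 832.5 - 7.5Ps = -287.5 + 6.5Ps, so Ps = 80.
Buyers pay Pb = 80 − 28 = 52; x' = -287.5 + 6.5·80 = 232.5.
Buyers' price falls by P* − Pb = 65 − 52 = 13; sellers' price rises by Ps − P* = 80 − 65 = 15.
So producers capture 15/28 = 15/28 of each unit of subsidy.

Producer share = 15/28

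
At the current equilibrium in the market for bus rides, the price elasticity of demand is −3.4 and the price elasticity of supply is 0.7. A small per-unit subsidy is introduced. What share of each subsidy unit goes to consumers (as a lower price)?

For a small subsidy around the equilibrium, the benefit split depends on the relative slopes, which at a point are proportional to the elasticities.
Buyer share = εs/(εs + |εd|) = 0.7/(0.7 + 3.4) = 7/41; seller share = |εd|/(εs + |εd|) = 34/41.

Consumer share = 7/41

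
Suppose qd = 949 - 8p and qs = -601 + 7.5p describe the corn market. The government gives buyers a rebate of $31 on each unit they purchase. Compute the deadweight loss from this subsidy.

Deadweight loss = $1860

Pre-subsidy: 949 - 8p = -601 + 7.5p gives p* = 100, q* = 149.
With the rebate, buyers effectively pay pb = ps − 31, where ps is the price sellers receive.
Demand in terms of ps becomes qd = 949 − 8(ps − 31) = 1197 - 8ps. Setting this equal to supply: 1197 - 8ps = -601 + 7.5ps, so ps = 116.
Buyers pay pb = 116 − 31 = 85; q' = -601 + 7.5·116 = 269.
The subsidy expands output by 269 − 149 = 120 past the efficient level; on those units the gap between marginal cost and willingness to pay runs from 0 up to 31.
DWL = ½ × 31 × 120 = 1860.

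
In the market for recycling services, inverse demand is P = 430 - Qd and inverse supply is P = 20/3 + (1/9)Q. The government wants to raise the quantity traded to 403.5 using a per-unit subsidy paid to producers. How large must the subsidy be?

At Q = 403.5, from the demand curve buyers pay Pb = 430 − 1·403.5 = 26.5; from the supply curve sellers need Ps = 20/3 + (1/9)·403.5 = 51.5.
The subsidy must fill the gap: s = Ps − Pb = 51.5 − 26.5 = 25.

Required subsidy s = 25 per unit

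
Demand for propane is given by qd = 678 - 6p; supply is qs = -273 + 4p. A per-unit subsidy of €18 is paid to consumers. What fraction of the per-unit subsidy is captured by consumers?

Consumer share = 0.4

Pre-subsidy: 678 - 6p = -273 + 4p gives p* = 95.1, q* = 107.4.
With the rebate, buyers effectively pay pb = ps − 18, where ps is the price sellers receive.
Demand in terms of ps becomes qd = 678 − 6(ps − 18) = 786 - 6ps. Setting this equal to supply: 786 - 6ps = -273 + 4ps, so ps = 105.9.
Buyers pay pb = 105.9 − 18 = 87.9; q' = -273 + 4·105.9 = 150.6.
Buyers' price falls by p* − pb = 95.1 − 87.9 = 7.2; sellers' price rises by ps − p* = 105.9 − 95.1 = 10.8.
So consumers capture 7.2/18 = 0.4 of each unit of subsidy.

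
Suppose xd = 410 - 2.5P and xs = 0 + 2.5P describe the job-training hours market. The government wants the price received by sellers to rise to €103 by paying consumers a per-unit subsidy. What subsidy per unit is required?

Required subsidy s = €42 per unit

At a seller price of 103, quantity supplied is 0 + 2.5·103 = 257.5.
Buyers absorb 257.5 only when they pay Pb with 410 − 2.5·Pb = 257.5, i.e. Pb = 61.
s = Ps − Pb = 103 − 61 = 42.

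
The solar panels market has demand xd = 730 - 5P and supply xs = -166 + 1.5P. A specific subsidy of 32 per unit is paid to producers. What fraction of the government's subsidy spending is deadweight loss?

DWL / government spending = 24/101

Pre-subsidy: 730 - 5P = -166 + 1.5P gives P* = 1792/13, x* = 530/13.
With the subsidy, sellers receive Ps = Pb + 32 for each unit, where Pb is the price buyers pay.
Supply in terms of Pb becomes xs = -166 + 1.5(Pb + 32) = -118 + 1.5Pb. Setting this equal to demand: 730 - 5Pb = -118 + 1.5Pb, so Pb = 1696/13.
Sellers receive Ps = 1696/13 + 32 = 2112/13; x' = 730 − 5·(1696/13) = 1010/13.
ΔCS = ½(530/13 + 1010/13)(1792/13 − 1696/13) = 73920/169; ΔPS = ½(530/13 + 1010/13)(2112/13 − 1792/13) = 246400/169.
Government spending = 32 × 1010/13 = 32320/13.
DWL = ½ × 32 × (1010/13 − 530/13) = 7680/13; fraction = (7680/13) / (32320/13) = 24/101.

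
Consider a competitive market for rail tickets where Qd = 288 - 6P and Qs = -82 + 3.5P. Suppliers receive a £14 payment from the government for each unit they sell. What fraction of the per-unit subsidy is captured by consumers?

Consumer share = 7/19

Pre-subsidy: 288 - 6P = -82 + 3.5P gives P* = 740/19, Q* = 1032/19.
With the subsidy, sellers receive Ps = Pb + 14 for each unit, where Pb is the price buyers pay.
Supply in terms of Pb becomes Qs = -82 + 3.5(Pb + 14) = -33 + 3.5Pb. Setting this equal to demand: 288 - 6Pb = -33 + 3.5Pb, so Pb = 642/19.
Sellers receive Ps = 642/19 + 14 = 908/19; Q' = 288 − 6·(642/19) = 1620/19.
Buyers' price falls by P* − Pb = 740/19 − 642/19 = 98/19; sellers' price rises by Ps − P* = 908/19 − 740/19 = 168/19.
So consumers capture (98/19)/14 = 7/19 of each unit of subsidy.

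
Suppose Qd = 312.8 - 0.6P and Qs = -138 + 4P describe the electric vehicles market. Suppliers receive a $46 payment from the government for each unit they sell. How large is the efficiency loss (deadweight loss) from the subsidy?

Deadweight loss = $552

Pre-subsidy: 312.8 - 0.6P = -138 + 4P gives P* = 98, Q* = 254.
With the subsidy, sellers receive Ps = Pb + 46 for each unit, where Pb is the price buyers pay.
Supply in terms of Pb becomes Qs = -138 + 4(Pb + 46) = 46 + 4Pb. Setting this equal to demand: 312.8 - 0.6Pb = 46 + 4Pb, so Pb = 58.
Sellers receive Ps = 58 + 46 = 104; Q' = 312.8 − 0.6·58 = 278.
The subsidy expands output by 278 − 254 = 24 past the efficient level; on those units the gap between marginal cost and willingness to pay runs from 0 up to 46.
DWL = ½ × 46 × 24 = 552.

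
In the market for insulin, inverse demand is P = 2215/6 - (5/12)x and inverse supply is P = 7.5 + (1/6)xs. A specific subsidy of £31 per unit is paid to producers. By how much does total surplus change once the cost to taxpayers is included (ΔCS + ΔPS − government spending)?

Net change in total surplus = -5766/7

Pre-subsidy: 2215/6 - (5/12)x = 7.5 + (1/6)x gives x* = 620 and P* = 665/6.
With the subsidy, sellers receive Ps = Pb + 31 for each unit, where Pb is the price buyers pay.
On the curves, Pb = 2215/6 - (5/12)x and Ps = 7.5 + (1/6)x; the wedge Ps − Pb = 31 gives 7.5 + (1/6)x − (2215/6 - (5/12)x) = 31, so x' = 4712/7.
Then Pb = 2215/6 − (5/12)·(4712/7) = 3725/42 and Ps = 7.5 + (1/6)·(4712/7) = 5027/42.
ΔCS = ½(620 + 4712/7)(665/6 − 3725/42) = 701530/49; ΔPS = ½(620 + 4712/7)(5027/42 − 665/6) = 280612/49.
Government spending = 31 × 4712/7 = 146072/7.
Net change = 701530/49 + 280612/49 − 146072/7 = -5766/7. The loss equals the DWL triangle ½·31·372/7.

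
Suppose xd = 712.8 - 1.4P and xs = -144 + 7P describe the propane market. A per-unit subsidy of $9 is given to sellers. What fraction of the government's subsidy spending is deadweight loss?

DWL / government spending = 7/774

Pre-subsidy: 712.8 - 1.4P = -144 + 7P gives P* = 102, x* = 570.
With the subsidy, sellers receive Ps = Pb + 9 for each unit, where Pb is the price buyers pay.
Supply in terms of Pb becomes xs = -144 + 7(Pb + 9) = -81 + 7Pb. Setting this equal to demand: 712.8 - 1.4Pb = -81 + 7Pb, so Pb = 94.5.
Sellers receive Ps = 94.5 + 9 = 103.5; x' = 712.8 − 1.4·94.5 = 580.5.
ΔCS = ½(570 + 580.5)(102 − 94.5) = 4314.375; ΔPS = ½(570 + 580.5)(103.5 − 102) = 862.875.
Government spending = 9 × 580.5 = 5224.5.
DWL = ½ × 9 × (580.5 − 570) = 47.25; fraction = 47.25 / 5224.5 = 7/774.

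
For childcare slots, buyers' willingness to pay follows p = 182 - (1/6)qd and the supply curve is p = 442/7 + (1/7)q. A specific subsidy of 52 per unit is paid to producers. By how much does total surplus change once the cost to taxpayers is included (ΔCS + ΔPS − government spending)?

Net change in total surplus = -4368

Pre-subsidy: 182 - (1/6)q = 442/7 + (1/7)q gives q* = 384 and p* = 118.
With the subsidy, sellers receive ps = pb + 52 for each unit, where pb is the price buyers pay.
On the curves, pb = 182 - (1/6)q and ps = 442/7 + (1/7)q; the wedge ps − pb = 52 gives 442/7 + (1/7)q − (182 - (1/6)q) = 52, so q' = 552.
Then pb = 182 − (1/6)·552 = 90 and ps = 442/7 + (1/7)·552 = 142.
ΔCS = ½(384 + 552)(118 − 90) = 13104; ΔPS = ½(384 + 552)(142 − 118) = 11232.
Government spending = 52 × 552 = 28704.
Net change = 13104 + 11232 − 28704 = -4368. The loss equals the DWL triangle ½·52·168.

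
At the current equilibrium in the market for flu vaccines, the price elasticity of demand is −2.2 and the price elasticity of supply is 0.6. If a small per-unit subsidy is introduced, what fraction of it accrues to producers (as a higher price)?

For a small subsidy around the equilibrium, the benefit split depends on the relative slopes, which at a point are proportional to the elasticities.
Buyer share = εs/(εs + |εd|) = 0.6/(0.6 + 2.2) = 3/14; seller share = |εd|/(εs + |εd|) = 11/14.
So producers capture 11/14 of the subsidy.

Producer share = 11/14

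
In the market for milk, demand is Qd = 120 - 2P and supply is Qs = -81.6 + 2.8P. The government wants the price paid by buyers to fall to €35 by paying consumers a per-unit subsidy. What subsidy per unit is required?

At a buyer price of 35, quantity demanded is 120 − 2·35 = 50.
Sellers supply 50 only when they receive Ps with -81.6 + 2.8·Ps = 50, i.e. Ps = 47.
s = Ps − Pb = 47 − 35 = 12.

Required subsidy s = €12 per unit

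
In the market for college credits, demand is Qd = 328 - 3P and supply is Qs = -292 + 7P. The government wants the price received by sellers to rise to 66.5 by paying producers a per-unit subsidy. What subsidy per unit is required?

Required subsidy s = 15 per unit

At a seller price of 66.5, quantity supplied is -292 + 7·66.5 = 173.5.
Buyers absorb 173.5 only when they pay Pb with 328 − 3·Pb = 173.5, i.e. Pb = 51.5.
s = Ps − Pb = 66.5 − 51.5 = 15.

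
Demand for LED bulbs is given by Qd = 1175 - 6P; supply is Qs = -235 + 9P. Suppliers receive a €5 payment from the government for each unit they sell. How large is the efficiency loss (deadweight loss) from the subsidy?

Pre-subsidy: 1175 - 6P = -235 + 9P gives P* = 94, Q* = 611.
With the subsidy, sellers receive Ps = Pb + 5 for each unit, where Pb is the price buyers pay.
Supply in terms of Pb becomes Qs = -235 + 9(Pb + 5) = -190 + 9Pb. Setting this equal to demand: 1175 - 6Pb = -190 + 9Pb, so Pb = 91.
Sellers receive Ps = 91 + 5 = 96; Q' = 1175 − 6·91 = 629.
The subsidy expands output by 629 − 611 = 18 past the efficient level; on those units the gap between marginal cost and willingness to pay runs from 0 up to 5.
DWL = ½ × 5 × 18 = 45.

Deadweight loss = €45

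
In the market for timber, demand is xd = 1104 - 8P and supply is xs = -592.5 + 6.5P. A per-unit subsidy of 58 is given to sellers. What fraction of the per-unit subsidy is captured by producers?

Producer share = 16/29

Pre-subsidy: 1104 - 8P = -592.5 + 6.5P gives P* = 117, x* = 168.
With the subsidy, sellers receive Ps = Pb + 58 for each unit, where Pb is the price buyers pay.
Supply in terms of Pb becomes xs = -592.5 + 6.5(Pb + 58) = -215.5 + 6.5Pb. Setting this equal to demand: 1104 - 8Pb = -215.5 + 6.5Pb, so Pb = 91.
Sellers receive Ps = 91 + 58 = 149; x' = 1104 − 8·91 = 376.
Buyers' price falls by P* − Pb = 117 − 91 = 26; sellers' price rises by Ps − P* = 149 − 117 = 32.
So producers capture 32/58 = 16/29 of each unit of subsidy.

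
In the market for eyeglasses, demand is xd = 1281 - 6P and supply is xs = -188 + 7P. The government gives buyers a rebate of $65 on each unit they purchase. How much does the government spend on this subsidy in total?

Pre-subsidy: 1281 - 6P = -188 + 7P gives P* = 113, x* = 603.
With the rebate, buyers effectively pay Pb = Ps − 65, where Ps is the price sellers receive.
Demand in terms of Ps becomes xd = 1281 − 6(Ps − 65) = 1671 - 6Ps. Setting this equal to supply: 1671 - 6Ps = -188 + 7Ps, so Ps = 143.
Buyers pay Pb = 143 − 65 = 78; x' = -188 + 7·143 = 813.
Government outlay = subsidy × quantity = 65 × 813 = 52845.

Government cost = $52845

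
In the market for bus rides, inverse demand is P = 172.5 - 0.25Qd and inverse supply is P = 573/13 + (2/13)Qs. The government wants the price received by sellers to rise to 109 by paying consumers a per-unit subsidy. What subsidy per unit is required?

Required subsidy s = 42 per unit

At a seller price of 109, quantity supplied is -286.5 + 6.5·109 = 422.
Buyers absorb 422 only when they pay Pb = 172.5 − 0.25·422 = 67.
s = Ps − Pb = 109 − 67 = 42.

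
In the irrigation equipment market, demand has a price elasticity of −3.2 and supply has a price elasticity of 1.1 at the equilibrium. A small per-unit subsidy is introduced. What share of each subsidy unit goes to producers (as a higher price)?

For a small subsidy around the equilibrium, the benefit split depends on the relative slopes, which at a point are proportional to the elasticities.
Buyer share = εs/(εs + |εd|) = 1.1/(1.1 + 3.2) = 11/43; seller share = |εd|/(εs + |εd|) = 32/43.
So producers capture 32/43 of the subsidy.

Producer share = 32/43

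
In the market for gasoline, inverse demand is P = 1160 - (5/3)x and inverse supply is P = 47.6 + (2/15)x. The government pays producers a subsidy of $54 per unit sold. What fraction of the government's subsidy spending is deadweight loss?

Pre-subsidy: 1160 - (5/3)x = 47.6 + (2/15)x gives x* = 618 and P* = 130.
With the subsidy, sellers receive Ps = Pb + 54 for each unit, where Pb is the price buyers pay.
On the curves, Pb = 1160 - (5/3)x and Ps = 47.6 + (2/15)x; the wedge Ps − Pb = 54 gives 47.6 + (2/15)x − (1160 - (5/3)x) = 54, so x' = 648.
Then Pb = 1160 − (5/3)·648 = 80 and Ps = 47.6 + (2/15)·648 = 134.
ΔCS = ½(618 + 648)(130 − 80) = 31650; ΔPS = ½(618 + 648)(134 − 130) = 2532.
Government spending = 54 × 648 = 34992.
DWL = ½ × 54 × (648 − 618) = 810; fraction = 810 / 34992 = 5/216.

DWL / government spending = 5/216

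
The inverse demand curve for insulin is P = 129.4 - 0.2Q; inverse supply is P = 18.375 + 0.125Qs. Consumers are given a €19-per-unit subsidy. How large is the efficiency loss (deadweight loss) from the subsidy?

Pre-subsidy: 129.4 - 0.2Q = 18.375 + 0.125Q gives Q* = 4441/13 and P* = 794/13.
With the rebate, buyers effectively pay Pb = Ps − 19, where Ps is the price sellers receive.
On the curves, Pb = 129.4 - 0.2Q and Ps = 18.375 + 0.125Q; the wedge Ps − Pb = 19 gives 18.375 + 0.125Q − (129.4 - 0.2Q) = 19, so Q' = 5201/13.
Then Pb = 129.4 − 0.2·(5201/13) = 642/13 and Ps = 18.375 + 0.125·(5201/13) = 889/13.
The subsidy expands output by 5201/13 − 4441/13 = 760/13 past the efficient level; on those units the gap between marginal cost and willingness to pay runs from 0 up to 19.
DWL = ½ × 19 × 760/13 = 7220/13.

Deadweight loss = 7220/13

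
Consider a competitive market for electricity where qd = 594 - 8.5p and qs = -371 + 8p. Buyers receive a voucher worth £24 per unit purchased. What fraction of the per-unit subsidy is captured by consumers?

Consumer share = 16/33

Pre-subsidy: 594 - 8.5p = -371 + 8p gives p* = 1930/33, q* = 3197/33.
With the rebate, buyers effectively pay pb = ps − 24, where ps is the price sellers receive.
Demand in terms of ps becomes qd = 594 − 8.5(ps − 24) = 798 - 8.5ps. Setting this equal to supply: 798 - 8.5ps = -371 + 8ps, so ps = 2338/33.
Buyers pay pb = 2338/33 − 24 = 1546/33; q' = -371 + 8·(2338/33) = 6461/33.
Buyers' price falls by p* − pb = 1930/33 − 1546/33 = 128/11; sellers' price rises by ps − p* = 2338/33 − 1930/33 = 136/11.
So consumers capture (128/11)/24 = 16/33 of each unit of subsidy.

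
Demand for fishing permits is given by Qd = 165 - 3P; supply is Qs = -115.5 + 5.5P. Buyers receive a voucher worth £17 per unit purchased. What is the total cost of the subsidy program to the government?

Pre-subsidy: 165 - 3P = -115.5 + 5.5P gives P* = 33, Q* = 66.
With the rebate, buyers effectively pay Pb = Ps − 17, where Ps is the price sellers receive.
Demand in terms of Ps becomes Qd = 165 − 3(Ps − 17) = 216 - 3Ps. Setting this equal to supply: 216 - 3Ps = -115.5 + 5.5Ps, so Ps = 39.
Buyers pay Pb = 39 − 17 = 22; Q' = -115.5 + 5.5·39 = 99.
Government outlay = subsidy × quantity = 17 × 99 = 1683.

Government cost = £1683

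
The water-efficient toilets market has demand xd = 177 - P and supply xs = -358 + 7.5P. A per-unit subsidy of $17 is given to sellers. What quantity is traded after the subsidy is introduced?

x' = 2194/17

Pre-subsidy: 177 - P = -358 + 7.5P gives P* = 1070/17, x* = 1939/17.
With the subsidy, sellers receive Ps = Pb + 17 for each unit, where Pb is the price buyers pay.
Supply in terms of Pb becomes xs = -358 + 7.5(Pb + 17) = -230.5 + 7.5Pb. Setting this equal to demand: 177 - Pb = -230.5 + 7.5Pb, so Pb = 815/17.
Sellers receive Ps = 815/17 + 17 = 1104/17; x' = 177 − 1·(815/17) = 2194/17.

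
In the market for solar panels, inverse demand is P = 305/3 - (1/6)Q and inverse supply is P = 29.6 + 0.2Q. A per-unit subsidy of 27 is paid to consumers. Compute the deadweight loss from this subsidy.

Pre-subsidy: 305/3 - (1/6)Q = 29.6 + 0.2Q gives Q* = 2162/11 and P* = 758/11.
With the rebate, buyers effectively pay Pb = Ps − 27, where Ps is the price sellers receive.
On the curves, Pb = 305/3 - (1/6)Q and Ps = 29.6 + 0.2Q; the wedge Ps − Pb = 27 gives 29.6 + 0.2Q − (305/3 - (1/6)Q) = 27, so Q' = 2972/11.
Then Pb = 305/3 − (1/6)·(2972/11) = 623/11 and Ps = 29.6 + 0.2·(2972/11) = 920/11.
The subsidy expands output by 2972/11 − 2162/11 = 810/11 past the efficient level; on those units the gap between marginal cost and willingness to pay runs from 0 up to 27.
DWL = ½ × 27 × 810/11 = 10935/11.

Deadweight loss = 10935/11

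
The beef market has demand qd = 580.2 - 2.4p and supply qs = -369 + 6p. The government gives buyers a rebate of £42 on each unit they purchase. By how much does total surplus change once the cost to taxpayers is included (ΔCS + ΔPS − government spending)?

Net change in total surplus = -£1512

Pre-subsidy: 580.2 - 2.4p = -369 + 6p gives p* = 113, q* = 309.
With the rebate, buyers effectively pay pb = ps − 42, where ps is the price sellers receive.
Demand in terms of ps becomes qd = 580.2 − 2.4(ps − 42) = 681 - 2.4ps. Setting this equal to supply: 681 - 2.4ps = -369 + 6ps, so ps = 125.
Buyers pay pb = 125 − 42 = 83; q' = -369 + 6·125 = 381.
ΔCS = ½(309 + 381)(113 − 83) = 10350; ΔPS = ½(309 + 381)(125 − 113) = 4140.
Government spending = 42 × 381 = 16002.
Net change = 10350 + 4140 − 16002 = -1512. The loss equals the DWL triangle ½·42·72.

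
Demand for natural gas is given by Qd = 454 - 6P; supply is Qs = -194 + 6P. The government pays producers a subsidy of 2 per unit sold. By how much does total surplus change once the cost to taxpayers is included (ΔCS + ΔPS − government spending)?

Pre-subsidy: 454 - 6P = -194 + 6P gives P* = 54, Q* = 130.
With the subsidy, sellers receive Ps = Pb + 2 for each unit, where Pb is the price buyers pay.
Supply in terms of Pb becomes Qs = -194 + 6(Pb + 2) = -182 + 6Pb. Setting this equal to demand: 454 - 6Pb = -182 + 6Pb, so Pb = 53.
Sellers receive Ps = 53 + 2 = 55; Q' = 454 − 6·53 = 136.
ΔCS = ½(130 + 136)(54 − 53) = 133; ΔPS = ½(130 + 136)(55 − 54) = 133.
Government spending = 2 × 136 = 272.
Net change = 133 + 133 − 272 = -6. The loss equals the DWL triangle ½·2·6.

Net change in total surplus = -6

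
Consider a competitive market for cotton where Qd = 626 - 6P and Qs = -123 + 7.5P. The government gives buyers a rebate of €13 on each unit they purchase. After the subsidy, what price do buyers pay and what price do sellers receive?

Pre-subsidy: 626 - 6P = -123 + 7.5P gives P* = 1498/27, Q* = 2638/9.
With the rebate, buyers effectively pay Pb = Ps − 13, where Ps is the price sellers receive.
Demand in terms of Ps becomes Qd = 626 − 6(Ps − 13) = 704 - 6Ps. Setting this equal to supply: 704 - 6Ps = -123 + 7.5Ps, so Ps = 1654/27.
Buyers pay Pb = 1654/27 − 13 = 1303/27; Q' = -123 + 7.5·(1654/27) = 3028/9.

Buyers pay 1303/27; sellers receive 1654/27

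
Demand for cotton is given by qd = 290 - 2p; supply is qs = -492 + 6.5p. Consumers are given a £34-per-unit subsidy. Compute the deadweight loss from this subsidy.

Deadweight loss = £884

Pre-subsidy: 290 - 2p = -492 + 6.5p gives p* = 92, q* = 106.
With the rebate, buyers effectively pay pb = ps − 34, where ps is the price sellers receive.
Demand in terms of ps becomes qd = 290 − 2(ps − 34) = 358 - 2ps. Setting this equal to supply: 358 - 2ps = -492 + 6.5ps, so ps = 100.
Buyers pay pb = 100 − 34 = 66; q' = -492 + 6.5·100 = 158.
The subsidy expands output by 158 − 106 = 52 past the efficient level; on those units the gap between marginal cost and willingness to pay runs from 0 up to 34.
DWL = ½ × 34 × 52 = 884.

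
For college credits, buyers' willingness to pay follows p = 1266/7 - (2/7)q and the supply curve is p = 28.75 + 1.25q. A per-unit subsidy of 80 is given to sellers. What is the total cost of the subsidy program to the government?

Pre-subsidy: 1266/7 - (2/7)q = 28.75 + 1.25q gives q* = 4259/43 and p* = 6560/43.
With the subsidy, sellers receive ps = pb + 80 for each unit, where pb is the price buyers pay.
On the curves, pb = 1266/7 - (2/7)q and ps = 28.75 + 1.25q; the wedge ps − pb = 80 gives 28.75 + 1.25q − (1266/7 - (2/7)q) = 80, so q' = 6499/43.
Then pb = 1266/7 − (2/7)·(6499/43) = 5920/43 and ps = 28.75 + 1.25·(6499/43) = 9360/43.
Government outlay = subsidy × quantity = 80 × 6499/43 = 519920/43.

Government cost = 519920/43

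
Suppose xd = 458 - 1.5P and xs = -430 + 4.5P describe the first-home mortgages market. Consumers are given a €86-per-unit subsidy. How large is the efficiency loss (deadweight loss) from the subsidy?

Deadweight loss = €4160.25

Pre-subsidy: 458 - 1.5P = -430 + 4.5P gives P* = 148, x* = 236.
With the rebate, buyers effectively pay Pb = Ps − 86, where Ps is the price sellers receive.
Demand in terms of Ps becomes xd = 458 − 1.5(Ps − 86) = 587 - 1.5Ps. Setting this equal to supply: 587 - 1.5Ps = -430 + 4.5Ps, so Ps = 169.5.
Buyers pay Pb = 169.5 − 86 = 83.5; x' = -430 + 4.5·169.5 = 332.75.
The subsidy expands output by 332.75 − 236 = 96.75 past the efficient level; on those units the gap between marginal cost and willingness to pay runs from 0 up to 86.
DWL = ½ × 86 × 96.75 = 4160.25.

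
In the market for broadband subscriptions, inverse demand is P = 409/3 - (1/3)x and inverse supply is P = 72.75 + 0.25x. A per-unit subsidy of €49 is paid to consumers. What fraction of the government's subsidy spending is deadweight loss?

Pre-subsidy: 409/3 - (1/3)x = 72.75 + 0.25x gives x* = 109 and P* = 100.
With the rebate, buyers effectively pay Pb = Ps − 49, where Ps is the price sellers receive.
On the curves, Pb = 409/3 - (1/3)x and Ps = 72.75 + 0.25x; the wedge Ps − Pb = 49 gives 72.75 + 0.25x − (409/3 - (1/3)x) = 49, so x' = 193.
Then Pb = 409/3 − (1/3)·193 = 72 and Ps = 72.75 + 0.25·193 = 121.
ΔCS = ½(109 + 193)(100 − 72) = 4228; ΔPS = ½(109 + 193)(121 − 100) = 3171.
Government spending = 49 × 193 = 9457.
DWL = ½ × 49 × (193 − 109) = 2058; fraction = 2058 / 9457 = 42/193.

DWL / government spending = 42/193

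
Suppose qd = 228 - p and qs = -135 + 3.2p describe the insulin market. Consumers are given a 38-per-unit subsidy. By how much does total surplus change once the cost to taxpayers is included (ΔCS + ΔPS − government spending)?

Pre-subsidy: 228 - p = -135 + 3.2p gives p* = 605/7, q* = 991/7.
With the rebate, buyers effectively pay pb = ps − 38, where ps is the price sellers receive.
Demand in terms of ps becomes qd = 228 − 1(ps − 38) = 266 - ps. Setting this equal to supply: 266 - ps = -135 + 3.2ps, so ps = 2005/21.
Buyers pay pb = 2005/21 − 38 = 1207/21; q' = -135 + 3.2·(2005/21) = 3581/21.
ΔCS = ½(991/7 + 3581/21)(605/7 − 1207/21) = 1992416/441; ΔPS = ½(991/7 + 3581/21)(2005/21 − 605/7) = 622630/441.
Government spending = 38 × 3581/21 = 136078/21.
Net change = 1992416/441 + 622630/441 − 136078/21 = -11552/21. The loss equals the DWL triangle ½·38·608/21.

Net change in total surplus = -11552/21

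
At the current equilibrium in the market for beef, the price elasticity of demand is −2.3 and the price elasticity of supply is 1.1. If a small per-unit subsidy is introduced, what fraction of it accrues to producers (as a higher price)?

Producer share = 23/34

For a small subsidy around the equilibrium, the benefit split depends on the relative slopes, which at a point are proportional to the elasticities.
Buyer share = εs/(εs + |εd|) = 1.1/(1.1 + 2.3) = 11/34; seller share = |εd|/(εs + |εd|) = 23/34.
So producers capture 23/34 of the subsidy.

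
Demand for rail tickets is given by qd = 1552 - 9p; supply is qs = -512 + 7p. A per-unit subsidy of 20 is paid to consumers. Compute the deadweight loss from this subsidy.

Deadweight loss = 787.5

Pre-subsidy: 1552 - 9p = -512 + 7p gives p* = 129, q* = 391.
With the rebate, buyers effectively pay pb = ps − 20, where ps is the price sellers receive.
Demand in terms of ps becomes qd = 1552 − 9(ps − 20) = 1732 - 9ps. Setting this equal to supply: 1732 - 9ps = -512 + 7ps, so ps = 140.25.
Buyers pay pb = 140.25 − 20 = 120.25; q' = -512 + 7·140.25 = 469.75.
The subsidy expands output by 469.75 − 391 = 78.75 past the efficient level; on those units the gap between marginal cost and willingness to pay runs from 0 up to 20.
DWL = ½ × 20 × 78.75 = 787.5.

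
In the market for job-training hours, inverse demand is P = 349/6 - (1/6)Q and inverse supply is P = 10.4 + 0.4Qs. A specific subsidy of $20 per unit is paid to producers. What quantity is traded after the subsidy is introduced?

Pre-subsidy: 349/6 - (1/6)Q = 10.4 + 0.4Q gives Q* = 1433/17 and P* = 750/17.
With the subsidy, sellers receive Ps = Pb + 20 for each unit, where Pb is the price buyers pay.
On the curves, Pb = 349/6 - (1/6)Q and Ps = 10.4 + 0.4Q; the wedge Ps − Pb = 20 gives 10.4 + 0.4Q − (349/6 - (1/6)Q) = 20, so Q' = 2033/17.
Then Pb = 349/6 − (1/6)·(2033/17) = 650/17 and Ps = 10.4 + 0.4·(2033/17) = 990/17.

Q' = 2033/17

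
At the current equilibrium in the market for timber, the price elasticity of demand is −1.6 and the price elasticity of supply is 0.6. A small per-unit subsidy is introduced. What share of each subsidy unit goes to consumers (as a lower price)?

Consumer share = 3/11

For a small subsidy around the equilibrium, the benefit split depends on the relative slopes, which at a point are proportional to the elasticities.
Buyer share = εs/(εs + |εd|) = 0.6/(0.6 + 1.6) = 3/11; seller share = |εd|/(εs + |εd|) = 8/11.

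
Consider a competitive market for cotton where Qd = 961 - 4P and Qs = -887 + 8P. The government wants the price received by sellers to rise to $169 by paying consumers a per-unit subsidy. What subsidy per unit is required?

At a seller price of 169, quantity supplied is -887 + 8·169 = 465.
Buyers absorb 465 only when they pay Pb with 961 − 4·Pb = 465, i.e. Pb = 124.
s = Ps − Pb = 169 − 124 = 45.

Required subsidy s = $45 per unit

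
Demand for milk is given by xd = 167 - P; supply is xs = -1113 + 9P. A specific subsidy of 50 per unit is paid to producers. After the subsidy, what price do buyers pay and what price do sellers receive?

Pre-subsidy: 167 - P = -1113 + 9P gives P* = 128, x* = 39.
With the subsidy, sellers receive Ps = Pb + 50 for each unit, where Pb is the price buyers pay.
Supply in terms of Pb becomes xs = -1113 + 9(Pb + 50) = -663 + 9Pb. Setting this equal to demand: 167 - Pb = -663 + 9Pb, so Pb = 83.
Sellers receive Ps = 83 + 50 = 133; x' = 167 − 1·83 = 84.

Buyers pay 83; sellers receive 133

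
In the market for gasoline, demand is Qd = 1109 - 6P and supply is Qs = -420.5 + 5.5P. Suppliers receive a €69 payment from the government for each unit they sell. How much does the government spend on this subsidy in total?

Pre-subsidy: 1109 - 6P = -420.5 + 5.5P gives P* = 133, Q* = 311.
With the subsidy, sellers receive Ps = Pb + 69 for each unit, where Pb is the price buyers pay.
Supply in terms of Pb becomes Qs = -420.5 + 5.5(Pb + 69) = -41 + 5.5Pb. Setting this equal to demand: 1109 - 6Pb = -41 + 5.5Pb, so Pb = 100.
Sellers receive Ps = 100 + 69 = 169; Q' = 1109 − 6·100 = 509.
Government outlay = subsidy × quantity = 69 × 509 = 35121.

Government cost = €35121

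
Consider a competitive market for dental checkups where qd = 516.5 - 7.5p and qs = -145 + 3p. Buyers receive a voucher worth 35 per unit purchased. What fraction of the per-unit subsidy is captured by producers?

Pre-subsidy: 516.5 - 7.5p = -145 + 3p gives p* = 63, q* = 44.
With the rebate, buyers effectively pay pb = ps − 35, where ps is the price sellers receive.
Demand in terms of ps becomes qd = 516.5 − 7.5(ps − 35) = 779 - 7.5ps. Setting this equal to supply: 779 - 7.5ps = -145 + 3ps, so ps = 88.
Buyers pay pb = 88 − 35 = 53; q' = -145 + 3·88 = 119.
Buyers' price falls by p* − pb = 63 − 53 = 10; sellers' price rises by ps − p* = 88 − 63 = 25.
So producers capture 25/35 = 5/7 of each unit of subsidy.

Producer share = 5/7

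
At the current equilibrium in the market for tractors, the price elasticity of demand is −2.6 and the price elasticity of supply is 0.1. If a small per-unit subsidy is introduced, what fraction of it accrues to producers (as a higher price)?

For a small subsidy around the equilibrium, the benefit split depends on the relative slopes, which at a point are proportional to the elasticities.
Buyer share = εs/(εs + |εd|) = 0.1/(0.1 + 2.6) = 1/27; seller share = |εd|/(εs + |εd|) = 26/27.
So producers capture 26/27 of the subsidy.

Producer share = 26/27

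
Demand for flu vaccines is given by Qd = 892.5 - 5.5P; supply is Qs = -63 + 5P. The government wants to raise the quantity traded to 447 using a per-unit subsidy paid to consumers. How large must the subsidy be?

At Q = 447, invert demand for the buyer price: Pb = (892.5 − 447)/5.5 = 81; invert supply for the seller price: Ps = (447 − (-63))/5 = 102.
The subsidy must fill the gap: s = Ps − Pb = 102 − 81 = 21.

Required subsidy s = 21 per unit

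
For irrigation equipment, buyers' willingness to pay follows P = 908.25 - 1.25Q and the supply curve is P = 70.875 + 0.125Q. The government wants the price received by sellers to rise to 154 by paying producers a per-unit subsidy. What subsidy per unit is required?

At a seller price of 154, quantity supplied is -567 + 8·154 = 665.
Buyers absorb 665 only when they pay Pb = 908.25 − 1.25·665 = 77.
s = Ps − Pb = 154 − 77 = 77.

Required subsidy s = 77 per unit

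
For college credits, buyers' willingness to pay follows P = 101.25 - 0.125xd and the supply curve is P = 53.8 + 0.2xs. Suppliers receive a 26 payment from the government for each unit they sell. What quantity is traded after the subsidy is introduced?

x' = 226

Pre-subsidy: 101.25 - 0.125x = 53.8 + 0.2x gives x* = 146 and P* = 83.
With the subsidy, sellers receive Ps = Pb + 26 for each unit, where Pb is the price buyers pay.
On the curves, Pb = 101.25 - 0.125x and Ps = 53.8 + 0.2x; the wedge Ps − Pb = 26 gives 53.8 + 0.2x − (101.25 - 0.125x) = 26, so x' = 226.
Then Pb = 101.25 − 0.125·226 = 73 and Ps = 53.8 + 0.2·226 = 99.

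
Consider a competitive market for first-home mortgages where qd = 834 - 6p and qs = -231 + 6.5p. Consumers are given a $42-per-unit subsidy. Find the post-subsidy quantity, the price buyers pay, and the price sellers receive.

q' = 453.84; buyers pay $63.36; sellers receive $105.36

Pre-subsidy: 834 - 6p = -231 + 6.5p gives p* = 85.2, q* = 322.8.
With the rebate, buyers effectively pay pb = ps − 42, where ps is the price sellers receive.
Demand in terms of ps becomes qd = 834 − 6(ps − 42) = 1086 - 6ps. Setting this equal to supply: 1086 - 6ps = -231 + 6.5ps, so ps = 105.36.
Buyers pay pb = 105.36 − 42 = 63.36; q' = -231 + 6.5·105.36 = 453.84.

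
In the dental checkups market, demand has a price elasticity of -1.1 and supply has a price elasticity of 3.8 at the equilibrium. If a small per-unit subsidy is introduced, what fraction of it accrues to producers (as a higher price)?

For a small subsidy around the equilibrium, the benefit split depends on the relative slopes, which at a point are proportional to the elasticities.
Buyer share = εs/(εs + |εd|) = 3.8/(3.8 + 1.1) = 38/49; seller share = |εd|/(εs + |εd|) = 11/49.
So producers capture 11/49 of the subsidy.

Producer share = 11/49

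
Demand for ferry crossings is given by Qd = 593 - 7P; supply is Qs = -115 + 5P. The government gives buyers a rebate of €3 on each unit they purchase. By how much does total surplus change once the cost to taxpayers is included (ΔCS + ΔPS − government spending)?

Net change in total surplus = -€13.125

Pre-subsidy: 593 - 7P = -115 + 5P gives P* = 59, Q* = 180.
With the rebate, buyers effectively pay Pb = Ps − 3, where Ps is the price sellers receive.
Demand in terms of Ps becomes Qd = 593 − 7(Ps − 3) = 614 - 7Ps. Setting this equal to supply: 614 - 7Ps = -115 + 5Ps, so Ps = 60.75.
Buyers pay Pb = 60.75 − 3 = 57.75; Q' = -115 + 5·60.75 = 188.75.
ΔCS = ½(180 + 188.75)(59 − 57.75) = 230.46875; ΔPS = ½(180 + 188.75)(60.75 − 59) = 322.65625.
Government spending = 3 × 188.75 = 566.25.
Net change = 230.46875 + 322.65625 − 566.25 = -13.125. The loss equals the DWL triangle ½·3·8.75.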